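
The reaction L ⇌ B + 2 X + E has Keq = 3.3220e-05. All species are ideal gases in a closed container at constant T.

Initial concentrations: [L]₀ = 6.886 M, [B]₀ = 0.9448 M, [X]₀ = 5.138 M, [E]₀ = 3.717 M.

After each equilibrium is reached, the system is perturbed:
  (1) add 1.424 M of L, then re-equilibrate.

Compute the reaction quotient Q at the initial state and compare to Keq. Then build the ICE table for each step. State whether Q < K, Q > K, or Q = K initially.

Q₀ = 13.46; Q > K (proceeds reverse)

Q₀ = 13.46 vs Keq = 3.3220e-05 ⇒ Q>K, reverse
Step 1:
                  L         B         X         E
  init        6.886    0.9448     5.138     3.717
  Δ          0.9448   -0.9448     -1.89   -0.9448
  eq          7.831 8.8927e-06     3.248     2.772
  solve Keq expr → x = -0.9448; check Q = 3.3220e-05
Then add 1.424 M of L.
Step 2:
                  L         B         X         E
  init        9.255 8.8927e-06     3.248     2.772
  Δ       -1.6171e-06 1.6171e-06 3.2342e-06 1.6171e-06
  eq          9.255 1.0510e-05     3.248     2.772
  solve Keq expr → x = 1.6171e-06; check Q = 3.3220e-05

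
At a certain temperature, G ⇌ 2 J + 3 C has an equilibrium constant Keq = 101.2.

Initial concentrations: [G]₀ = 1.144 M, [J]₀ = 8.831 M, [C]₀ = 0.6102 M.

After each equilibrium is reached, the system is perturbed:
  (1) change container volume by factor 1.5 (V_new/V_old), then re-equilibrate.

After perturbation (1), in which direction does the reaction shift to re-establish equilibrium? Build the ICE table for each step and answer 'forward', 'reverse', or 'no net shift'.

Direction: forward

Q₀ = 15.49 vs Keq = 101.2 ⇒ Q<K, forward
Step 1:
                    G           J           C
  init          1.144       8.831      0.6102
  Δ           -0.1512      0.3025      0.4537
  eq           0.9928       9.133       1.064
  solve Keq expr → x = 0.1512; check Q = 101.2
Then change container volume by factor 1.5 (V_new/V_old).
Step 2:
                    G           J           C
  init         0.6618       6.089      0.7093
  Δ           -0.1305       0.261      0.3914
  eq           0.5314        6.35       1.101
  solve Keq expr → x = 0.1305; check Q = 101.2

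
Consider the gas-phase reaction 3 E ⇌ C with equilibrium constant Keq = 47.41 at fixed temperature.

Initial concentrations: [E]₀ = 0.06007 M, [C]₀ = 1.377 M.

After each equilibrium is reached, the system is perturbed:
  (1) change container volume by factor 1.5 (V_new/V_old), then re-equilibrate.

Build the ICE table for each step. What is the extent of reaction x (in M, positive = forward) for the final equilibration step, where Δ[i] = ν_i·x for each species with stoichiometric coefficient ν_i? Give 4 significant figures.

Q₀ = 6353 vs Keq = 47.41 ⇒ Q>K, reverse
Step 1:
                  E         C
  I         0.06007     1.377
  C          0.2412  -0.08041
  E          0.3013     1.297
  solve Keq expr → x = -0.08041; check Q = 47.41
Then change container volume by factor 1.5 (V_new/V_old).
Step 2:
                  E         C
  I          0.2009    0.8644
  C         0.06028  -0.02009
  E          0.2611    0.8443
  solve Keq expr → x = -0.02009; check Q = 47.41

x = -0.02009 M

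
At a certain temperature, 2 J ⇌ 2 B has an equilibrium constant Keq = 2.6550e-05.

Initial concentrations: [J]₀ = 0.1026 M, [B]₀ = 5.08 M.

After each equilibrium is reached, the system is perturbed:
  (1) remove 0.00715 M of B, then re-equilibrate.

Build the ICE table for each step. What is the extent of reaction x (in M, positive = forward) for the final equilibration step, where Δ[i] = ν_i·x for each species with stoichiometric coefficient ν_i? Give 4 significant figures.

Q₀ = 2452 vs Keq = 2.6550e-05 ⇒ Q>K, reverse
Step 1:
                    J           B
  I            0.1026        5.08
  C             5.053      -5.053
  E             5.156     0.02657
  solve Keq expr → x = -2.527; check Q = 2.6550e-05
Then remove 0.00715 M of B.
Step 2:
                    J           B
  I             5.156     0.01942
  C         -0.007113    0.007113
  E             5.149     0.02653
  solve Keq expr → x = 0.003557; check Q = 2.6550e-05

x = 0.003557 M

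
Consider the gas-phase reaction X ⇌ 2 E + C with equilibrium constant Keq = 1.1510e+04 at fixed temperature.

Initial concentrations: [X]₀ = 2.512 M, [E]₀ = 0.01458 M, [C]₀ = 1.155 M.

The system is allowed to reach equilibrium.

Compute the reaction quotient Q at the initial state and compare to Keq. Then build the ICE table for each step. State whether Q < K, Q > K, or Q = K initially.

Q₀ = 9.7741e-05 vs Keq = 1.1510e+04 ⇒ Q<K, forward
Step 1:
                    X           E           C
  Initial       2.512     0.01458       1.155
  Change       -2.504       5.008       2.504
  Equil      0.008019       5.023       3.659
  solve Keq expr → x = 2.504; check Q = 1.1510e+04

Q₀ = 9.7741e-05; Q < K (proceeds forward)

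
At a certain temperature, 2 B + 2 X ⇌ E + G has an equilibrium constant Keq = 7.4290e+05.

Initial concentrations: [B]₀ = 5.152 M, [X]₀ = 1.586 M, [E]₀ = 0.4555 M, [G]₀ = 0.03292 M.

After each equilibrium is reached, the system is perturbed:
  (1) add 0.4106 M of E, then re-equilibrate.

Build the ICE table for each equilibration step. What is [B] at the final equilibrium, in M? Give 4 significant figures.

[B]_eq = 3.566 M

Q₀ = 2.2459e-04 vs Keq = 7.4290e+05 ⇒ Q<K, forward
Step 1:
                    B           X           E           G
  Initial       5.152       1.586      0.4555     0.03292
  Change       -1.586      -1.586      0.7928      0.7928
  Equil         3.566  3.3030e-04       1.248      0.8258
  solve Keq expr → x = 0.7928; check Q = 7.4290e+05
Then add 0.4106 M of E.
Step 2:
                    B           X           E           G
  Initial       3.566  3.3030e-04       1.659      0.8258
  Change   5.0451e-05  5.0451e-05 -2.5225e-05 -2.5225e-05
  Equil         3.566  3.8075e-04       1.659      0.8257
  solve Keq expr → x = -2.5225e-05; check Q = 7.4290e+05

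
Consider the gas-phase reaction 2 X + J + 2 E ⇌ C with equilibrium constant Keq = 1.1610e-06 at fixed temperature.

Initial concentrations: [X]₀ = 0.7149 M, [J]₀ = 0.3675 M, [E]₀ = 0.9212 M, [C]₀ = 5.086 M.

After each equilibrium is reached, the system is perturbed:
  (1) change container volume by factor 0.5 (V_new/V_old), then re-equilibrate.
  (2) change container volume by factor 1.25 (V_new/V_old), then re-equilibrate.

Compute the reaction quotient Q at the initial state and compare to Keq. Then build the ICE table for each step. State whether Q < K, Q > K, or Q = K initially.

Q₀ = 31.91; Q > K (proceeds reverse)

Q₀ = 31.91 vs Keq = 1.1610e-06 ⇒ Q>K, reverse
Step 1:
                  X         J         E         C
  Initial    0.7149    0.3675    0.9212     5.086
  Change         10     5.001        10    -5.001
  Equil       10.72     5.368     10.92   0.08538
  solve Keq expr → x = -5.001; check Q = 1.1610e-06
Then change container volume by factor 0.5 (V_new/V_old).
Step 2:
                  X         J         E         C
  Initial     21.43     10.74     21.84    0.1708
  Change     -2.564    -1.282    -2.564     1.282
  Equil       18.87     9.454     19.28     1.453
  solve Keq expr → x = 1.282; check Q = 1.1610e-06
Then change container volume by factor 1.25 (V_new/V_old).
Step 3:
                  X         J         E         C
  Initial     15.09     7.563     15.42     1.162
  Change      1.011    0.5057     1.011   -0.5057
  Equil       16.11     8.069     16.44    0.6565
  solve Keq expr → x = -0.5057; check Q = 1.1610e-06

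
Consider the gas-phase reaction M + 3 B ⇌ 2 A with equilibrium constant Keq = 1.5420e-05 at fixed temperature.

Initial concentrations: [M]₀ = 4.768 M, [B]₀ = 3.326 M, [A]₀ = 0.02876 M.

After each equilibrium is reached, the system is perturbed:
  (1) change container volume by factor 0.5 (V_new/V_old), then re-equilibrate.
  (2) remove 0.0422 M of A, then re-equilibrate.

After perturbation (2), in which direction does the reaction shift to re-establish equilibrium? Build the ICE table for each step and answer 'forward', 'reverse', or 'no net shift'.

Direction: forward

Q₀ = 4.7149e-06 vs Keq = 1.5420e-05 ⇒ Q<K, forward
Step 1:
                  M         B         A
  init        4.768     3.326   0.02876
  Δ         -0.0112  -0.03361    0.0224
  eq          4.757     3.292   0.05116
  solve Keq expr → x = 0.0112; check Q = 1.5420e-05
Then change container volume by factor 0.5 (V_new/V_old).
Step 2:
                  M         B         A
  init        9.514     6.585    0.1023
  Δ        -0.04761   -0.1428   0.09521
  eq          9.466     6.442    0.1975
  solve Keq expr → x = 0.04761; check Q = 1.5420e-05
Then remove 0.0422 M of A.
Step 3:
                  M         B         A
  init        9.466     6.442    0.1553
  Δ        -0.01965  -0.05894   0.03929
  eq          9.446     6.383    0.1946
  solve Keq expr → x = 0.01965; check Q = 1.5420e-05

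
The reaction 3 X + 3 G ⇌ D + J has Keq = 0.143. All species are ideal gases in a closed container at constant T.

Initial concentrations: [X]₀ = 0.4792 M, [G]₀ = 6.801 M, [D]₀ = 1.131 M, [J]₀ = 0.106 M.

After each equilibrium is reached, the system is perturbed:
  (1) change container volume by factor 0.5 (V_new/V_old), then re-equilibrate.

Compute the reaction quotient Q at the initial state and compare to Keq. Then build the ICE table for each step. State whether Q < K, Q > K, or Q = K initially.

Q₀ = 0.003463 vs Keq = 0.143 ⇒ Q<K, forward
Step 1:
                    X           G           D           J
  Initial      0.4792       6.801       1.131       0.106
  Change      -0.2939     -0.2939     0.09797     0.09797
  Equil        0.1853       6.507       1.229       0.204
  solve Keq expr → x = 0.09797; check Q = 0.143
Then change container volume by factor 0.5 (V_new/V_old).
Step 2:
                    X           G           D           J
  Initial      0.3706       13.01       2.458      0.4079
  Change      -0.2114     -0.2114     0.07048     0.07048
  Equil        0.1591        12.8       2.528      0.4784
  solve Keq expr → x = 0.07048; check Q = 0.143

Q₀ = 0.003463; Q < K (proceeds forward)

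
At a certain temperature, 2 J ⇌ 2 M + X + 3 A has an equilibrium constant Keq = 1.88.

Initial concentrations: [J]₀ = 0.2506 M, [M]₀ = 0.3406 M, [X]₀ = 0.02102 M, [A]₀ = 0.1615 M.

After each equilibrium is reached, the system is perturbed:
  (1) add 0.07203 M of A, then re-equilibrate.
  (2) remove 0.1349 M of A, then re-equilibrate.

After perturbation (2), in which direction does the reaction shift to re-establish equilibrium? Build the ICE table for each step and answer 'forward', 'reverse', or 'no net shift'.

Direction: forward

Q₀ = 1.6356e-04 vs Keq = 1.88 ⇒ Q<K, forward
Step 1:
                    J           M           X           A
  Initial      0.2506      0.3406     0.02102      0.1615
  Change      -0.2055      0.2055      0.1027      0.3082
  Equil       0.04511      0.5461      0.1238      0.4697
  solve Keq expr → x = 0.1027; check Q = 1.88
Then add 0.07203 M of A.
Step 2:
                    J           M           X           A
  Initial     0.04511      0.5461      0.1238      0.5418
  Change     0.007482   -0.007482   -0.003741    -0.01122
  Equil       0.05259      0.5386        0.12      0.5305
  solve Keq expr → x = -0.003741; check Q = 1.88
Then remove 0.1349 M of A.
Step 3:
                    J           M           X           A
  Initial     0.05259      0.5386        0.12      0.3956
  Change     -0.01397     0.01397    0.006985     0.02096
  Equil       0.03862      0.5526       0.127      0.4166
  solve Keq expr → x = 0.006985; check Q = 1.88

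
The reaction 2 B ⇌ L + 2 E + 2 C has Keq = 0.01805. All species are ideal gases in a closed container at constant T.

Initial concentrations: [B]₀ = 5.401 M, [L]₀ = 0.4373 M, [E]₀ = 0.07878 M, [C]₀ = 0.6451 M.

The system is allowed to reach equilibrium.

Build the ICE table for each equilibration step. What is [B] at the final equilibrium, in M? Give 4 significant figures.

[B]_eq = 4.842 M

Q₀ = 3.8718e-05 vs Keq = 0.01805 ⇒ Q<K, forward
Step 1:
                   B          L          E          C
  I            5.401     0.4373    0.07878     0.6451
  C          -0.5592     0.2796     0.5592     0.5592
  E            4.842     0.7169      0.638      1.204
  solve Keq expr → x = 0.2796; check Q = 0.01805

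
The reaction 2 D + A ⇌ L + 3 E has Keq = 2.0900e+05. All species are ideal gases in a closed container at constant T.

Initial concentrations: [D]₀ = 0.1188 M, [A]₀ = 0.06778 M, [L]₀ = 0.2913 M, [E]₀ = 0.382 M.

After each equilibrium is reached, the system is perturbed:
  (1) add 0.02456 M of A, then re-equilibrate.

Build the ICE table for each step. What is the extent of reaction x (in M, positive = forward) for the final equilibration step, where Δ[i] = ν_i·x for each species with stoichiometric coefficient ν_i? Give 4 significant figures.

x = 0.001093 M

Q₀ = 16.97 vs Keq = 2.0900e+05 ⇒ Q<K, forward
Step 1:
                    D           A           L           E
  Initial      0.1188     0.06778      0.2913       0.382
  Change      -0.1137    -0.05686     0.05686      0.1706
  Equil      0.005074     0.01092      0.3482      0.5526
  solve Keq expr → x = 0.05686; check Q = 2.0900e+05
Then add 0.02456 M of A.
Step 2:
                    D           A           L           E
  Initial    0.005074     0.03548      0.3482      0.5526
  Change    -0.002185   -0.001093    0.001093    0.003278
  Equil      0.002889     0.03438      0.3493      0.5559
  solve Keq expr → x = 0.001093; check Q = 2.0900e+05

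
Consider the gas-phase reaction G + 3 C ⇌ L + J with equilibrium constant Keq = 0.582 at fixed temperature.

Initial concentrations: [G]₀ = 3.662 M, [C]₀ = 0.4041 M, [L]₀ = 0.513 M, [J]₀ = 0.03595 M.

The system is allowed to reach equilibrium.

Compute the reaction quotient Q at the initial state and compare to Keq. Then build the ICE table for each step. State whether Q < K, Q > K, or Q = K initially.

Q₀ = 0.07632 vs Keq = 0.582 ⇒ Q<K, forward
Step 1:
                  G         C         L         J
  init        3.662    0.4041     0.513   0.03595
  Δ        -0.04298   -0.1289   0.04298   0.04298
  eq          3.619    0.2752     0.556   0.07893
  solve Keq expr → x = 0.04298; check Q = 0.582

Q₀ = 0.07632; Q < K (proceeds forward)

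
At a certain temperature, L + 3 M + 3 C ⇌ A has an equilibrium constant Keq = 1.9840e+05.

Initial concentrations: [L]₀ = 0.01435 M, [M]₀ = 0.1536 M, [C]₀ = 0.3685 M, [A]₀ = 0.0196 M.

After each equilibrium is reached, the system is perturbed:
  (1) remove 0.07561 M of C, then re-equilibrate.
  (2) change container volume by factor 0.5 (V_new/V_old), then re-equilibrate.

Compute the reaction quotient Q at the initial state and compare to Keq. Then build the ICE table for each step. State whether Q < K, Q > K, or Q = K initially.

Q₀ = 7532; Q < K (proceeds forward)

Q₀ = 7532 vs Keq = 1.9840e+05 ⇒ Q<K, forward
Step 1:
                  L         M         C         A
  I         0.01435    0.1536    0.3685    0.0196
  C        -0.01177   -0.0353   -0.0353   0.01177
  E        0.002582    0.1183    0.3332   0.03137
  solve Keq expr → x = 0.01177; check Q = 1.9840e+05
Then remove 0.07561 M of C.
Step 2:
                  L         M         C         A
  I        0.002582    0.1183    0.2576   0.03137
  C        0.001767  0.005302  0.005302 -0.001767
  E        0.004349    0.1236    0.2629    0.0296
  solve Keq expr → x = -0.001767; check Q = 1.9840e+05
Then change container volume by factor 0.5 (V_new/V_old).
Step 3:
                  L         M         C         A
  I        0.008699    0.2472    0.5258    0.0592
  C       -0.008449  -0.02535  -0.02535  0.008449
  E       2.4920e-04    0.2218    0.5004   0.06765
  solve Keq expr → x = 0.008449; check Q = 1.9840e+05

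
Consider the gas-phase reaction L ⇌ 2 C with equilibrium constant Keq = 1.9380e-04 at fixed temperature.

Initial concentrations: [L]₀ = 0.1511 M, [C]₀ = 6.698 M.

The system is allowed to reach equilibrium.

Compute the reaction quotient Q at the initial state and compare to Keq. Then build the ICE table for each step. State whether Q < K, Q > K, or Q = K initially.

Q₀ = 296.9 vs Keq = 1.9380e-04 ⇒ Q>K, reverse
Step 1:
                   L          C
  I           0.1511      6.698
  C            3.336     -6.672
  E            3.487      0.026
  solve Keq expr → x = -3.336; check Q = 1.9380e-04

Q₀ = 296.9; Q > K (proceeds reverse)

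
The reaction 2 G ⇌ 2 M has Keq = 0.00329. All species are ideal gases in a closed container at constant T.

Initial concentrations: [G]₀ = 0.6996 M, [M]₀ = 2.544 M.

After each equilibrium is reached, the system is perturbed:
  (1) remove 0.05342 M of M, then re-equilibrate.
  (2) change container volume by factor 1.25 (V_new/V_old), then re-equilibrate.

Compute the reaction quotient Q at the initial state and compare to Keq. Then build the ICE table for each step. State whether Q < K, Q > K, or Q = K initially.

Q₀ = 13.22 vs Keq = 0.00329 ⇒ Q>K, reverse
Step 1:
                   G          M
  init        0.6996      2.544
  Δ            2.368     -2.368
  eq           3.068      0.176
  solve Keq expr → x = -1.184; check Q = 0.00329
Then remove 0.05342 M of M.
Step 2:
                   G          M
  init         3.068     0.1225
  Δ         -0.05052    0.05052
  eq           3.017     0.1731
  solve Keq expr → x = 0.02526; check Q = 0.00329
Then change container volume by factor 1.25 (V_new/V_old).
Step 3:
                   G          M
  init         2.414     0.1384
  Δ                0          0
  eq           2.414     0.1384
  solve Keq expr → x = 0; check Q = 0.00329

Q₀ = 13.22; Q > K (proceeds reverse)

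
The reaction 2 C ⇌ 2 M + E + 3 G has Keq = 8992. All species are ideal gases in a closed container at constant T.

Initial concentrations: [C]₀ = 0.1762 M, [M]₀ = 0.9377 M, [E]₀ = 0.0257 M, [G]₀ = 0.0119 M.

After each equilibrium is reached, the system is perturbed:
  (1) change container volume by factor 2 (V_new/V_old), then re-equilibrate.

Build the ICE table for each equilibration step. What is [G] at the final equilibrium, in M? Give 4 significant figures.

[G]_eq = 0.138 M

Q₀ = 1.2266e-06 vs Keq = 8992 ⇒ Q<K, forward
Step 1:
                   C          M          E          G
  Initial     0.1762     0.9377     0.0257     0.0119
  Change     -0.1756     0.1756    0.08781     0.2634
  Equil   5.7152e-04      1.113     0.1135     0.2753
  solve Keq expr → x = 0.08781; check Q = 8992
Then change container volume by factor 2 (V_new/V_old).
Step 2:
                   C          M          E          G
  Initial 2.8576e-04     0.5567    0.05676     0.1377
  Change  -2.1397e-04 2.1397e-04 1.0699e-04 3.2096e-04
  Equil   7.1785e-05     0.5569    0.05686      0.138
  solve Keq expr → x = 1.0699e-04; check Q = 8992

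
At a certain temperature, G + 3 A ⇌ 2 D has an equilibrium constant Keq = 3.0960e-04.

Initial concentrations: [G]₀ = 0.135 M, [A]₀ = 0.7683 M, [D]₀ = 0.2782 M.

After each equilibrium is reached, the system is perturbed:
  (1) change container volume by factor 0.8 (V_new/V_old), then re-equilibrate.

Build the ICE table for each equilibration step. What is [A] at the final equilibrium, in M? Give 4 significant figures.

Q₀ = 1.264 vs Keq = 3.0960e-04 ⇒ Q>K, reverse
Step 1:
                  G         A         D
  Initial     0.135    0.7683    0.2782
  Change     0.1333       0.4   -0.2667
  Equil      0.2683     1.168   0.01151
  solve Keq expr → x = -0.1333; check Q = 3.0960e-04
Then change container volume by factor 0.8 (V_new/V_old).
Step 2:
                  G         A         D
  Initial    0.3354      1.46   0.01439
  Change  -0.001728 -0.005183  0.003455
  Equil      0.3337     1.455   0.01784
  solve Keq expr → x = 0.001728; check Q = 3.0960e-04

[A]_eq = 1.455 M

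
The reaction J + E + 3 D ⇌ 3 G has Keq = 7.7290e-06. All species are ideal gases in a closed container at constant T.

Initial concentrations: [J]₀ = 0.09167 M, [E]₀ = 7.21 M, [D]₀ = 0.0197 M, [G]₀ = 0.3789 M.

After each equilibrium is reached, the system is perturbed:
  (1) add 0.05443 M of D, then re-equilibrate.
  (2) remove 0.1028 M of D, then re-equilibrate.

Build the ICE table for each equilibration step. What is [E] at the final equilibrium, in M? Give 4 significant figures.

[E]_eq = 7.334 M

Q₀ = 1.0765e+04 vs Keq = 7.7290e-06 ⇒ Q>K, reverse
Step 1:
                  J         E         D         G
  init      0.09167      7.21    0.0197    0.3789
  Δ          0.1233    0.1233    0.3699   -0.3699
  eq          0.215     7.333    0.3896  0.008966
  solve Keq expr → x = -0.1233; check Q = 7.7290e-06
Then add 0.05443 M of D.
Step 2:
                  J         E         D         G
  init        0.215     7.333    0.4441  0.008966
  Δ       -4.0596e-04 -4.0596e-04 -0.001218  0.001218
  eq         0.2146     7.333    0.4428   0.01018
  solve Keq expr → x = 4.0596e-04; check Q = 7.7290e-06
Then remove 0.1028 M of D.
Step 3:
                  J         E         D         G
  init       0.2146     7.333      0.34   0.01018
  Δ       7.6715e-04 7.6715e-04  0.002301 -0.002301
  eq         0.2153     7.334    0.3423  0.007882
  solve Keq expr → x = -7.6715e-04; check Q = 7.7290e-06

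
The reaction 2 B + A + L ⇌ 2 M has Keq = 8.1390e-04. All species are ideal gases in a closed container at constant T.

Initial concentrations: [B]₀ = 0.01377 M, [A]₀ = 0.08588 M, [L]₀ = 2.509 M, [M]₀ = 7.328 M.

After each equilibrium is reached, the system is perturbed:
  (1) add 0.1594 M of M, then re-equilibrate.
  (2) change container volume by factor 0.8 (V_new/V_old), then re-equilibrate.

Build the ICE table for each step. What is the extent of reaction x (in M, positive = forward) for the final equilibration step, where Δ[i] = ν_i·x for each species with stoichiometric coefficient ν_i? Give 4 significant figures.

Q₀ = 1.3143e+06 vs Keq = 8.1390e-04 ⇒ Q>K, reverse
Step 1:
                  B         A         L         M
  Initial   0.01377   0.08588     2.509     7.328
  Change      6.511     3.256     3.256    -6.511
  Equil       6.525     3.341     5.765     0.817
  solve Keq expr → x = -3.256; check Q = 8.1390e-04
Then add 0.1594 M of M.
Step 2:
                  B         A         L         M
  Initial     6.525     3.341     5.765    0.9764
  Change     0.1303   0.06513   0.06513   -0.1303
  Equil       6.655     3.407      5.83    0.8461
  solve Keq expr → x = -0.06513; check Q = 8.1390e-04
Then change container volume by factor 0.8 (V_new/V_old).
Step 3:
                  B         A         L         M
  Initial     8.319     4.258     7.287     1.058
  Change    -0.2067   -0.1034   -0.1034    0.2067
  Equil       8.112     4.155     7.184     1.264
  solve Keq expr → x = 0.1034; check Q = 8.1390e-04

x = 0.1034 M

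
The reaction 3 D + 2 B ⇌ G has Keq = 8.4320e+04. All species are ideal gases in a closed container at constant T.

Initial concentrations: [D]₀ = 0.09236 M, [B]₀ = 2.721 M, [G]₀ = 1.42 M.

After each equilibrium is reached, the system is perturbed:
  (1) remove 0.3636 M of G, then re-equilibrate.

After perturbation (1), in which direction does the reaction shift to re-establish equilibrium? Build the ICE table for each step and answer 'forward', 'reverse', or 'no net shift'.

Q₀ = 243.4 vs Keq = 8.4320e+04 ⇒ Q<K, forward
Step 1:
                   D          B          G
  I          0.09236      2.721       1.42
  C         -0.07895   -0.05264    0.02632
  E          0.01341      2.668      1.446
  solve Keq expr → x = 0.02632; check Q = 8.4320e+04
Then remove 0.3636 M of G.
Step 2:
                   D          B          G
  I          0.01341      2.668      1.083
  C        -0.001229 -8.1955e-04 4.0978e-04
  E          0.01218      2.668      1.083
  solve Keq expr → x = 4.0978e-04; check Q = 8.4320e+04

Direction: forward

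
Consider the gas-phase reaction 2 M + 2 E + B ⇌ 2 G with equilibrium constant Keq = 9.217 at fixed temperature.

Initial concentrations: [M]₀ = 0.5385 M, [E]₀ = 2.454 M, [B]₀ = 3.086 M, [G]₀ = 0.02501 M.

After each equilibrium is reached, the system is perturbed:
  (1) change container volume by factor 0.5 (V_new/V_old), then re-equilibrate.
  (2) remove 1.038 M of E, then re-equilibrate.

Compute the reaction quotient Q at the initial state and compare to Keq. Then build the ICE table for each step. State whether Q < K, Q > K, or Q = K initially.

Q₀ = 1.1607e-04 vs Keq = 9.217 ⇒ Q<K, forward
Step 1:
                  M         E         B         G
  init       0.5385     2.454     3.086   0.02501
  Δ         -0.4876   -0.4876   -0.2438    0.4876
  eq        0.05093     1.966     2.842    0.5126
  solve Keq expr → x = 0.2438; check Q = 9.217
Then change container volume by factor 0.5 (V_new/V_old).
Step 2:
                  M         E         B         G
  init       0.1019     3.933     5.684     1.025
  Δ        -0.06291  -0.06291  -0.03145   0.06291
  eq        0.03895      3.87     5.653     1.088
  solve Keq expr → x = 0.03145; check Q = 9.217
Then remove 1.038 M of E.
Step 3:
                  M         E         B         G
  init      0.03895     2.832     5.653     1.088
  Δ         0.01335   0.01335  0.006673  -0.01335
  eq         0.0523     2.845      5.66     1.075
  solve Keq expr → x = -0.006673; check Q = 9.217

Q₀ = 1.1607e-04; Q < K (proceeds forward)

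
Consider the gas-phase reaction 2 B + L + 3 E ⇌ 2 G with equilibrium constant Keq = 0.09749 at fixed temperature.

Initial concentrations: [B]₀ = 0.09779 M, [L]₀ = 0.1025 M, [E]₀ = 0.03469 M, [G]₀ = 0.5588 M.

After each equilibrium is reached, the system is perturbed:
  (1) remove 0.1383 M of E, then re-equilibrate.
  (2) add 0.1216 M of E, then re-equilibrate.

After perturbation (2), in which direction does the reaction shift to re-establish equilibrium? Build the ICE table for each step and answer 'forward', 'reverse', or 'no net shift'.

Q₀ = 7.6311e+06 vs Keq = 0.09749 ⇒ Q>K, reverse
Step 1:
                   B          L          E          G
  I          0.09779     0.1025    0.03469     0.5588
  C           0.4869     0.2435     0.7304    -0.4869
  E           0.5847      0.346     0.7651    0.07187
  solve Keq expr → x = -0.2435; check Q = 0.09749
Then remove 0.1383 M of E.
Step 2:
                   B          L          E          G
  I           0.5847      0.346     0.6268    0.07187
  C          0.01397   0.006985    0.02095   -0.01397
  E           0.5987      0.353     0.6477     0.0579
  solve Keq expr → x = -0.006985; check Q = 0.09749
Then add 0.1216 M of E.
Step 3:
                   B          L          E          G
  I           0.5987      0.353     0.7693     0.0579
  C         -0.01227  -0.006136   -0.01841    0.01227
  E           0.5864     0.3468     0.7509    0.07017
  solve Keq expr → x = 0.006136; check Q = 0.09749

Direction: forward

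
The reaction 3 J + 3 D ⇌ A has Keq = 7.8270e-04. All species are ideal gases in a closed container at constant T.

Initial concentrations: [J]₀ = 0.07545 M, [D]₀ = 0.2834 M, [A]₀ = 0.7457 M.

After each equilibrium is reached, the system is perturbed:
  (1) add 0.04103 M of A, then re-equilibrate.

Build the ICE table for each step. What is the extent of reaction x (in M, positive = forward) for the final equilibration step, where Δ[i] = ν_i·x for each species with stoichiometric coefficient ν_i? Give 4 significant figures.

Q₀ = 7.6276e+04 vs Keq = 7.8270e-04 ⇒ Q>K, reverse
Step 1:
                   J          D          A
  Initial    0.07545     0.2834     0.7457
  Change       1.992      1.992    -0.6641
  Equil        2.068      2.276    0.08157
  solve Keq expr → x = -0.6641; check Q = 7.8270e-04
Then add 0.04103 M of A.
Step 2:
                   J          D          A
  Initial      2.068      2.276     0.1226
  Change     0.07092    0.07092   -0.02364
  Equil        2.139      2.347    0.09896
  solve Keq expr → x = -0.02364; check Q = 7.8270e-04

x = -0.02364 M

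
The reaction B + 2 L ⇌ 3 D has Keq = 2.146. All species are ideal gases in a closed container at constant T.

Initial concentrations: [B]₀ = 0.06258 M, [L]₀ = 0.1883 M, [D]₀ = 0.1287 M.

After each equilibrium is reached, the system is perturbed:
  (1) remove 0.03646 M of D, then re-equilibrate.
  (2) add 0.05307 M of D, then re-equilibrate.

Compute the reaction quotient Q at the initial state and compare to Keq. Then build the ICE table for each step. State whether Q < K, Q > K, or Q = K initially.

Q₀ = 0.9607 vs Keq = 2.146 ⇒ Q<K, forward
Step 1:
                   B          L          D
  I          0.06258     0.1883     0.1287
  C        -0.007764   -0.01553    0.02329
  E          0.05482     0.1728      0.152
  solve Keq expr → x = 0.007764; check Q = 2.146
Then remove 0.03646 M of D.
Step 2:
                   B          L          D
  I          0.05482     0.1728     0.1155
  C        -0.007144   -0.01429    0.02143
  E          0.04767     0.1585      0.137
  solve Keq expr → x = 0.007144; check Q = 2.146
Then add 0.05307 M of D.
Step 3:
                   B          L          D
  I          0.04767     0.1585       0.19
  C           0.0104    0.02081   -0.03121
  E          0.05808     0.1793     0.1588
  solve Keq expr → x = -0.0104; check Q = 2.146

Q₀ = 0.9607; Q < K (proceeds forward)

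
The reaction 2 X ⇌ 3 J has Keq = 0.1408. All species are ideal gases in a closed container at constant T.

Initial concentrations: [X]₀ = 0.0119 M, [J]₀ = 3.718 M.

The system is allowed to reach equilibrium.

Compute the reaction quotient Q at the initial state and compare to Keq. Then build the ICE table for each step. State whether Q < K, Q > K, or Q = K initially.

Q₀ = 3.6294e+05; Q > K (proceeds reverse)

Q₀ = 3.6294e+05 vs Keq = 0.1408 ⇒ Q>K, reverse
Step 1:
                    X           J
  I            0.0119       3.718
  C             1.937      -2.906
  E             1.949      0.8118
  solve Keq expr → x = -0.9687; check Q = 0.1408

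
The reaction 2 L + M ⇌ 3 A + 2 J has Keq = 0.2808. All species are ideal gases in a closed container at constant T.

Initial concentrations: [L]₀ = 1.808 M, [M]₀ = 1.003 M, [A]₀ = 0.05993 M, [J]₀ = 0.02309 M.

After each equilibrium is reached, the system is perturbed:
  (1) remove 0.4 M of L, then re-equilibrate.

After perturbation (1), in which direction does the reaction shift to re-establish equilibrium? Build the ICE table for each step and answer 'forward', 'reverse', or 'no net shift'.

Direction: reverse

Q₀ = 3.5001e-08 vs Keq = 0.2808 ⇒ Q<K, forward
Step 1:
                   L          M          A          J
  Initial      1.808      1.003    0.05993    0.02309
  Change      -0.583    -0.2915     0.8745      0.583
  Equil        1.225     0.7115     0.9345     0.6061
  solve Keq expr → x = 0.2915; check Q = 0.2808
Then remove 0.4 M of L.
Step 2:
                   L          M          A          J
  Initial      0.825     0.7115     0.9345     0.6061
  Change     0.06807    0.03403    -0.1021   -0.06807
  Equil        0.893     0.7455     0.8324     0.5381
  solve Keq expr → x = -0.03403; check Q = 0.2808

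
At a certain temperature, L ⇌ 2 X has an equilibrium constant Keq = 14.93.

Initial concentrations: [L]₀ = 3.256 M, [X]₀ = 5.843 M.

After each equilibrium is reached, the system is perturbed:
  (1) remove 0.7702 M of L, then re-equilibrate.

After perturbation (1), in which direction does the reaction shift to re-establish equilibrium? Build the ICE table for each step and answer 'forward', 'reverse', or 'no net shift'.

Q₀ = 10.49 vs Keq = 14.93 ⇒ Q<K, forward
Step 1:
                   L          X
  I            3.256      5.843
  C           -0.364      0.728
  E            2.892      6.571
  solve Keq expr → x = 0.364; check Q = 14.93
Then remove 0.7702 M of L.
Step 2:
                   L          X
  I            2.122      6.571
  C            0.287     -0.574
  E            2.409      5.997
  solve Keq expr → x = -0.287; check Q = 14.93

Direction: reverse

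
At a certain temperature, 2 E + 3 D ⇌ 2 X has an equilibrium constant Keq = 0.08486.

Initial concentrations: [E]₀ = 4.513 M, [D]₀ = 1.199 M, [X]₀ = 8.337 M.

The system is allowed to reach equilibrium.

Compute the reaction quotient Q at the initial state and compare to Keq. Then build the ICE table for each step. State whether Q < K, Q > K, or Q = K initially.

Q₀ = 1.98; Q > K (proceeds reverse)

Q₀ = 1.98 vs Keq = 0.08486 ⇒ Q>K, reverse
Step 1:
                  E         D         X
  Initial     4.513     1.199     8.337
  Change      1.026     1.539    -1.026
  Equil       5.539     2.738     7.311
  solve Keq expr → x = -0.513; check Q = 0.08486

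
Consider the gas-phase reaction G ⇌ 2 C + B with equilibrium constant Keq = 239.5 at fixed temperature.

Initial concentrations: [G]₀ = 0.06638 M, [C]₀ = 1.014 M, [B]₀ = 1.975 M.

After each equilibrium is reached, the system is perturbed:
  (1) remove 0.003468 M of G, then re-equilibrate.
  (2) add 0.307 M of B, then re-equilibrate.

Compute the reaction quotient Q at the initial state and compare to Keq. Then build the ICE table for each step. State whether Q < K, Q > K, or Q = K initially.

Q₀ = 30.59 vs Keq = 239.5 ⇒ Q<K, forward
Step 1:
                    G           C           B
  I           0.06638       1.014       1.975
  C          -0.05564      0.1113     0.05564
  E           0.01074       1.125       2.031
  solve Keq expr → x = 0.05564; check Q = 239.5
Then remove 0.003468 M of G.
Step 2:
                    G           C           B
  I          0.007268       1.125       2.031
  C          0.003324   -0.006648   -0.003324
  E           0.01059       1.119       2.027
  solve Keq expr → x = -0.003324; check Q = 239.5
Then add 0.307 M of B.
Step 3:
                    G           C           B
  I           0.01059       1.119       2.334
  C          0.001529   -0.003059   -0.001529
  E           0.01212       1.116       2.333
  solve Keq expr → x = -0.001529; check Q = 239.5

Q₀ = 30.59; Q < K (proceeds forward)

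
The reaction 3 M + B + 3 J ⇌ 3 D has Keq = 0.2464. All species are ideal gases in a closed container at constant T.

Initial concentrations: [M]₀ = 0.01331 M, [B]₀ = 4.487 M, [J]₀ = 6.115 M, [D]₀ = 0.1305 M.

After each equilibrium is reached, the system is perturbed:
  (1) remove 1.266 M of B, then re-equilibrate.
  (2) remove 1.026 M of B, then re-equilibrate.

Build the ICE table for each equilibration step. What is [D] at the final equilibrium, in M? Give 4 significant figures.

[D]_eq = 0.1198 M

Q₀ = 0.9187 vs Keq = 0.2464 ⇒ Q>K, reverse
Step 1:
                  M         B         J         D
  init      0.01331     4.487     6.115    0.1305
  Δ        0.006308  0.002103  0.006308 -0.006308
  eq        0.01962     4.489     6.121    0.1242
  solve Keq expr → x = -0.002103; check Q = 0.2464
Then remove 1.266 M of B.
Step 2:
                  M         B         J         D
  init      0.01962     3.223     6.121    0.1242
  Δ         0.00194 6.4671e-04   0.00194  -0.00194
  eq        0.02156     3.224     6.123    0.1223
  solve Keq expr → x = -6.4671e-04; check Q = 0.2464
Then remove 1.026 M of B.
Step 3:
                  M         B         J         D
  init      0.02156     2.198     6.123    0.1223
  Δ        0.002436 8.1199e-04  0.002436 -0.002436
  eq        0.02399     2.199     6.126    0.1198
  solve Keq expr → x = -8.1199e-04; check Q = 0.2464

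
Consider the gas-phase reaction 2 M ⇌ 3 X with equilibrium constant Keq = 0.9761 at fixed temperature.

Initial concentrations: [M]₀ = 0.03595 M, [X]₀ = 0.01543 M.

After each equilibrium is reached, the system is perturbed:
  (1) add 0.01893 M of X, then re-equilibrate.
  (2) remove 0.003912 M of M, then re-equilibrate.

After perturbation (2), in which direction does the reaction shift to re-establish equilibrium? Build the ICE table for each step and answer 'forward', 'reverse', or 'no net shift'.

Q₀ = 0.002842 vs Keq = 0.9761 ⇒ Q<K, forward
Step 1:
                    M           X
  init        0.03595     0.01543
  Δ           -0.0241     0.03614
  eq          0.01185     0.05157
  solve Keq expr → x = 0.01205; check Q = 0.9761
Then add 0.01893 M of X.
Step 2:
                    M           X
  init        0.01185      0.0705
  Δ          0.004461   -0.006691
  eq          0.01632     0.06381
  solve Keq expr → x = -0.00223; check Q = 0.9761
Then remove 0.003912 M of M.
Step 3:
                    M           X
  init         0.0124     0.06381
  Δ          0.002497   -0.003745
  eq           0.0149     0.06007
  solve Keq expr → x = -0.001248; check Q = 0.9761

Direction: reverse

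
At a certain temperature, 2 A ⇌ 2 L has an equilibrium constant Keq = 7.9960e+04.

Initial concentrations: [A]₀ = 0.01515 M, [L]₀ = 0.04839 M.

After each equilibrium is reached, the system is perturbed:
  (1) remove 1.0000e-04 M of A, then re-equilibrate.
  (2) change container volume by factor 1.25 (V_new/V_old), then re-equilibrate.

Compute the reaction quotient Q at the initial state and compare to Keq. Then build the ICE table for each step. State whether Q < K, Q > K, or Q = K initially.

Q₀ = 10.2; Q < K (proceeds forward)

Q₀ = 10.2 vs Keq = 7.9960e+04 ⇒ Q<K, forward
Step 1:
                   A          L
  I          0.01515    0.04839
  C         -0.01493    0.01493
  E       2.2391e-04    0.06332
  solve Keq expr → x = 0.007463; check Q = 7.9960e+04
Then remove 1.0000e-04 M of A.
Step 2:
                   A          L
  I       1.2391e-04    0.06332
  C       9.9648e-05 -9.9648e-05
  E       2.2356e-04    0.06322
  solve Keq expr → x = -4.9824e-05; check Q = 7.9960e+04
Then change container volume by factor 1.25 (V_new/V_old).
Step 3:
                   A          L
  I       1.7885e-04    0.05057
  C                0          0
  E       1.7885e-04    0.05057
  solve Keq expr → x = 0; check Q = 7.9960e+04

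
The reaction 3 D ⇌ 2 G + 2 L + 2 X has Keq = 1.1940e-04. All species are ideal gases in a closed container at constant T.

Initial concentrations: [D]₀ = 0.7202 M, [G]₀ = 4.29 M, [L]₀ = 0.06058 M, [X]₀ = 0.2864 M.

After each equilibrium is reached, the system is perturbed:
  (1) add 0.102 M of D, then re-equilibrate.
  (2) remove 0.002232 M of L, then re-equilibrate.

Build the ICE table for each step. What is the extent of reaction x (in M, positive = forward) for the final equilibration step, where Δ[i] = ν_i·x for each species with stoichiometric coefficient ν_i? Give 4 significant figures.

Q₀ = 0.01483 vs Keq = 1.1940e-04 ⇒ Q>K, reverse
Step 1:
                   D          G          L          X
  I           0.7202       4.29    0.06058     0.2864
  C          0.07904    -0.0527    -0.0527    -0.0527
  E           0.7992      4.237   0.007884     0.2337
  solve Keq expr → x = -0.02635; check Q = 1.1940e-04
Then add 0.102 M of D.
Step 2:
                   D          G          L          X
  I           0.9012      4.237   0.007884     0.2337
  C        -0.002191    0.00146    0.00146    0.00146
  E           0.8991      4.239   0.009345     0.2352
  solve Keq expr → x = 7.3022e-04; check Q = 1.1940e-04
Then remove 0.002232 M of L.
Step 3:
                   D          G          L          X
  I           0.8991      4.239   0.007113     0.2352
  C        -0.003144   0.002096   0.002096   0.002096
  E           0.8959      4.241   0.009209     0.2373
  solve Keq expr → x = 0.001048; check Q = 1.1940e-04

x = 0.001048 M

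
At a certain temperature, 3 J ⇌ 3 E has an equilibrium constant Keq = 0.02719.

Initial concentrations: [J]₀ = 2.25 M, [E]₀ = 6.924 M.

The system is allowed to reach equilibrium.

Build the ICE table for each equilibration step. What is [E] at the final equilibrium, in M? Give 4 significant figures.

Q₀ = 29.14 vs Keq = 0.02719 ⇒ Q>K, reverse
Step 1:
                  J         E
  init         2.25     6.924
  Δ           4.803    -4.803
  eq          7.053     2.121
  solve Keq expr → x = -1.601; check Q = 0.02719

[E]_eq = 2.121 M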